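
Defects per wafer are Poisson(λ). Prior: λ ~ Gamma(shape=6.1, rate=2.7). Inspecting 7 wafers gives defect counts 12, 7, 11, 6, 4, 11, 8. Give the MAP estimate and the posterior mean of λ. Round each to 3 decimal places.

λ_MAP = 6.608, E[λ|data] = 6.711

Σ counts = 59. Posterior: Gamma(shape = 6.1+59 = 65.1, rate = 2.7+7 = 9.7).
Mode = (α−1)/β = 64.1/9.7 = 6.608.
Mean = α/β = 65.1/9.7 = 6.711.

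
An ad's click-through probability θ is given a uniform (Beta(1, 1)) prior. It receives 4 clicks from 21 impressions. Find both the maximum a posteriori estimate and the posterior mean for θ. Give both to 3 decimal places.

MAP = 0.190; posterior mean = 0.217

Posterior: Beta(1+4, 1+17) = Beta(5, 18).
Mode = (5−1)/(5+18−2) = 4/21 = 0.190.
Mean = 5/(5+18) = 5/23 = 0.217.
The posterior is right-skewed, so the mean exceeds the mode.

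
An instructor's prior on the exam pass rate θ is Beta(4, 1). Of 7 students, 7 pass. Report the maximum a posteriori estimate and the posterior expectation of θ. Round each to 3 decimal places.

Posterior: Beta(4+7, 1+0) = Beta(11, 1).
Since β = 1 ≤ 1 and α > 1, the Beta density is monotone increasing on [0,1]; the mode is at 1.
Mean = 11/(11+1) = 0.917.
The mean is pulled below the mode by the posterior's left skew.

maximum a posteriori estimate = 1.000, posterior expectation = 0.917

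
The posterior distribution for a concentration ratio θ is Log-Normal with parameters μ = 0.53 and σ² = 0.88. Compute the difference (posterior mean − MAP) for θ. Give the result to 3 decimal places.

1.933

Mode = exp(μ − σ²) = exp(-0.35) = 0.705.
Mean = exp(μ + σ²/2) = exp(0.970) = 2.638.
Difference = 2.638 − 0.705 = 1.933.
The posterior is right-skewed, so the mean exceeds the mode.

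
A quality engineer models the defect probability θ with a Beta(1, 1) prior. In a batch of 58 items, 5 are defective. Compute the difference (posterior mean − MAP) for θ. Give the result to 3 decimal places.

Posterior: Beta(1+5, 1+53) = Beta(6, 54).
Mode = (6−1)/(6+54−2) = 5/58 = 0.086.
With a flat prior the MAP equals the MLE, 5/58.
Mean = 6/(6+54) = 6/60 = 0.100.
Difference = 0.100 − 0.086 = 0.014.

0.014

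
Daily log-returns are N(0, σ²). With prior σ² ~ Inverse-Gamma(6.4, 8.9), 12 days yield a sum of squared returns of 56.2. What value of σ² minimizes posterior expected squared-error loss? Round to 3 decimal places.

3.246

Posterior: Inverse-Gamma(shape = 6.4+12/2 = 12.4, scale = 8.9+56.2/2 = 37.0).
Mode = β/(α+1) = 37.0/13.4 = 2.761.
Mean = β/(α−1) = 37.0/11.4 = 3.246.
Squared-error loss ⇒ the optimal estimator is the posterior mean.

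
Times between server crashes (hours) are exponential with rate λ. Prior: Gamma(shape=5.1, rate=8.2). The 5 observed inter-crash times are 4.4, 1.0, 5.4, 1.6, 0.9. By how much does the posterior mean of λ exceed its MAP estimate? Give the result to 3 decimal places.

0.047

Σ times = 13.3. Posterior: Gamma(shape = 5.1+5 = 10.1, rate = 8.2+13.3 = 21.5).
Mode = (α−1)/β = 9.1/21.5 = 0.423.
Mean = α/β = 10.1/21.5 = 0.470.
Difference = 0.470 − 0.423 = 0.047.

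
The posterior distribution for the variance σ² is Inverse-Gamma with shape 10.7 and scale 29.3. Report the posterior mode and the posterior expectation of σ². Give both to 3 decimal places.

MAP = 2.504; posterior mean = 3.021

Mode = β/(α+1) = 29.3/11.7 = 2.504.
Mean = β/(α−1) = 29.3/9.7 = 3.021.
Right-skewed posterior ⇒ mode < mean.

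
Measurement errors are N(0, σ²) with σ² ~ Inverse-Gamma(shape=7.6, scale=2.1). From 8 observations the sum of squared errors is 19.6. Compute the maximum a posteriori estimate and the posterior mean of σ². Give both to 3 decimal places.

maximum a posteriori estimate = 0.944, posterior mean = 1.123

Posterior: Inverse-Gamma(shape = 7.6+8/2 = 11.6, scale = 2.1+19.6/2 = 11.9).
Mode = β/(α+1) = 11.9/12.6 = 0.944.
Mean = β/(α−1) = 11.9/10.6 = 1.123.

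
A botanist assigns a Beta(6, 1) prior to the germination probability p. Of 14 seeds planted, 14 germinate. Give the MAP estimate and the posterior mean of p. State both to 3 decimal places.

Posterior: Beta(6+14, 1+0) = Beta(20, 1).
Since β = 1 ≤ 1 and α > 1, the Beta density is monotone increasing on [0,1]; the mode is at 1.
Mean = 20/(20+1) = 0.952.

MAP estimate = 1.000, posterior mean = 0.952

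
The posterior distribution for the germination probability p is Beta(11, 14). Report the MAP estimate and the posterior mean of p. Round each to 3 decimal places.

Mode = (11−1)/(11+14−2) = 10/23 = 0.435.
Mean = 11/(11+14) = 11/25 = 0.440.
Mean > mode: the posterior has a right tail.

MAP estimate = 0.435, posterior mean = 0.440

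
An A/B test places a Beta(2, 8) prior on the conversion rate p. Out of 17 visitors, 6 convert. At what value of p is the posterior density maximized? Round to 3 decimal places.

Posterior: Beta(2+6, 8+11) = Beta(8, 19).
Mode = (8−1)/(8+19−2) = 7/25 = 0.280.
Mean = 8/(8+19) = 8/27 = 0.296.
This is the posterior mode — the MAP estimate.

0.280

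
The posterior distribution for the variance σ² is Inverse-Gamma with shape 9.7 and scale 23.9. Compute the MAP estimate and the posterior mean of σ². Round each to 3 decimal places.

Mode = β/(α+1) = 23.9/10.7 = 2.234.
Mean = β/(α−1) = 23.9/8.7 = 2.747.

MAP: 2.234. Posterior mean: 2.747.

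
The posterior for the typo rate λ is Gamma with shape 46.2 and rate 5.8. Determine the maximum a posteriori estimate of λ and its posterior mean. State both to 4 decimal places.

MAP = 7.7931, posterior mean = 7.9655

Mode = (α−1)/β = 45.2/5.8 = 7.7931.
Mean = α/β = 46.2/5.8 = 7.9655.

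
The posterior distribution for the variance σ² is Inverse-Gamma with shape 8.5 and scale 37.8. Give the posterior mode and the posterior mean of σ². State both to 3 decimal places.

MAP = 3.979; posterior mean = 5.040

Mode = β/(α+1) = 37.8/9.5 = 3.979.
Mean = β/(α−1) = 37.8/7.5 = 5.040.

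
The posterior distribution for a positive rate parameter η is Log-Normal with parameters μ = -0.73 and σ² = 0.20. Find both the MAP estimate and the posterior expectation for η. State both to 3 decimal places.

Mode = exp(μ − σ²) = exp(-0.93) = 0.395.
Mean = exp(μ + σ²/2) = exp(-0.630) = 0.533.

MAP = 0.395; posterior mean = 0.533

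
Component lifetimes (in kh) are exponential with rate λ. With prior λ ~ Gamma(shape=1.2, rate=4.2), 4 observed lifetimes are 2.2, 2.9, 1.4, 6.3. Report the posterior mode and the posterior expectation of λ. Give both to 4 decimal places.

MAP: 0.2471. Posterior mean: 0.3059.

Σ times = 12.8. Posterior: Gamma(shape = 1.2+4 = 5.2, rate = 4.2+12.8 = 17.0).
Mode = (α−1)/β = 4.2/17.0 = 0.2471.
Mean = α/β = 5.2/17.0 = 0.3059.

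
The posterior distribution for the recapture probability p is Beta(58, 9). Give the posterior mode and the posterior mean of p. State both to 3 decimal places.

Mode = (58−1)/(58+9−2) = 57/65 = 0.877.
Mean = 58/(58+9) = 58/67 = 0.866.
Mode > mean: the posterior has a left tail.

MAP: 0.877. Posterior mean: 0.866.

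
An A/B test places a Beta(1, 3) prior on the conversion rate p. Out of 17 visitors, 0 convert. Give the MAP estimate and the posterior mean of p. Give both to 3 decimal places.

MAP = 0.000; posterior mean = 0.048

Posterior: Beta(1+0, 3+17) = Beta(1, 20).
Since α = 1 ≤ 1 and β > 1, the Beta density is monotone decreasing on [0,1]; the mode is at 0.
Mean = 1/(1+20) = 0.048.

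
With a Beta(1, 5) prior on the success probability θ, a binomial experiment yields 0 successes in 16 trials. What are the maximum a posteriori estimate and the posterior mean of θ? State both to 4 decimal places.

MAP = 0.0000, posterior mean = 0.0455

Posterior: Beta(1+0, 5+16) = Beta(1, 21).
Since α = 1 ≤ 1 and β > 1, the Beta density is monotone decreasing on [0,1]; the mode is at 0.
Mean = 1/(1+21) = 0.0455.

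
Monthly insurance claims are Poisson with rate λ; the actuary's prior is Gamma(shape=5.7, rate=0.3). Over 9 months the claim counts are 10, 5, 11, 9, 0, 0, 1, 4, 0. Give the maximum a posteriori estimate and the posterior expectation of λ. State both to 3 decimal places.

MAP: 4.806. Posterior mean: 4.914.

Σ counts = 40. Posterior: Gamma(shape = 5.7+40 = 45.7, rate = 0.3+9 = 9.3).
Mode = (α−1)/β = 44.7/9.3 = 4.806.
Mean = α/β = 45.7/9.3 = 4.914.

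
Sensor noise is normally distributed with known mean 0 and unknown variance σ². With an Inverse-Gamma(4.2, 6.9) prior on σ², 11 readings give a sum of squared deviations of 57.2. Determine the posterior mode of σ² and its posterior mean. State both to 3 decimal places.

MAP = 3.318; posterior mean = 4.080

Posterior: Inverse-Gamma(shape = 4.2+11/2 = 9.7, scale = 6.9+57.2/2 = 35.5).
Mode = β/(α+1) = 35.5/10.7 = 3.318.
Mean = β/(α−1) = 35.5/8.7 = 4.080.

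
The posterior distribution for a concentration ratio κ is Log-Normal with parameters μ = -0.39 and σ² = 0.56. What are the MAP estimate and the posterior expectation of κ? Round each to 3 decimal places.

Mode = exp(μ − σ²) = exp(-0.95) = 0.387.
Mean = exp(μ + σ²/2) = exp(-0.110) = 0.896.

MAP = 0.387; posterior mean = 0.896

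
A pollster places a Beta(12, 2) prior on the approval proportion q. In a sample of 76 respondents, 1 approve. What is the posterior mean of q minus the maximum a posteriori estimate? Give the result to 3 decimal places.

0.008

Posterior: Beta(12+1, 2+75) = Beta(13, 77).
Mode = (13−1)/(13+77−2) = 12/88 = 0.136.
Mean = 13/(13+77) = 13/90 = 0.144.
Difference = 0.144 − 0.136 = 0.008.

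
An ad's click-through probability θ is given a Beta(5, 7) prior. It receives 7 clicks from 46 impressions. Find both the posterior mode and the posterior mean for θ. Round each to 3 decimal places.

Posterior: Beta(5+7, 7+39) = Beta(12, 46).
Mode = (12−1)/(12+46−2) = 11/56 = 0.196.
Mean = 12/(12+46) = 12/58 = 0.207.
Right-skewed posterior ⇒ mode < mean.

posterior mode = 0.196, posterior mean = 0.207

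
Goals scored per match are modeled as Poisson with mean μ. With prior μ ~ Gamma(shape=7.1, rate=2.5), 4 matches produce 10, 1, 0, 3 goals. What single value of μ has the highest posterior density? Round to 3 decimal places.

Σ counts = 14. Posterior: Gamma(shape = 7.1+14 = 21.1, rate = 2.5+4 = 6.5).
Mode = (α−1)/β = 20.1/6.5 = 3.092.
Mean = α/β = 21.1/6.5 = 3.246.
This is the posterior mode — the MAP estimate.

3.092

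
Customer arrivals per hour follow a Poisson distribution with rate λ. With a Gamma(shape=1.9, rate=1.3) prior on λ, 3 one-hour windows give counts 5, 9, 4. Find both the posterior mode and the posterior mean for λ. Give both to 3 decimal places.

λ_MAP = 4.395, E[λ|data] = 4.628

Σ counts = 18. Posterior: Gamma(shape = 1.9+18 = 19.9, rate = 1.3+3 = 4.3).
Mode = (α−1)/β = 18.9/4.3 = 4.395.
Mean = α/β = 19.9/4.3 = 4.628.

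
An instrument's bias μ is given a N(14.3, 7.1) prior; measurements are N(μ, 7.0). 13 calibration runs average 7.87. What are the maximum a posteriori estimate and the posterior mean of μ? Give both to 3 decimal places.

μ_MAP = 8.323, E[μ|data] = 8.323

Posterior for μ is Normal. Precision-weighted mean: (1/7.1·14.3 + 13/7.0·7.87) / (1/7.1 + 13/7.0) = 8.323.
A Normal posterior is symmetric, so mode = mean.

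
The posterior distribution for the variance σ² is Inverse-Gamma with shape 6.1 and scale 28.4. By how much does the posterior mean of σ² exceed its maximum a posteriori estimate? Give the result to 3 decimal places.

1.569

Mode = β/(α+1) = 28.4/7.1 = 4.000.
Mean = β/(α−1) = 28.4/5.1 = 5.569.
Difference = 5.569 − 4.000 = 1.569.
The mean is pulled above the mode by the posterior's right skew.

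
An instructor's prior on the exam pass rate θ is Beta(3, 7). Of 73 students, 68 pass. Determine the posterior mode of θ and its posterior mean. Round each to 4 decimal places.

posterior mode = 0.8642, posterior mean = 0.8554

Posterior: Beta(3+68, 7+5) = Beta(71, 12).
Mode = (71−1)/(71+12−2) = 70/81 = 0.8642.
Mean = 71/(71+12) = 71/83 = 0.8554.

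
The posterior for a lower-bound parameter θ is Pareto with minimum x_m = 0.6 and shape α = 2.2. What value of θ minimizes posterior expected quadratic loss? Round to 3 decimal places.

1.100

The Pareto density is strictly decreasing on [x_m, ∞), so the mode is x_m = 0.600.
Mean = α·x_m/(α−1) = 2.2·0.6/1.2 = 1.100.
Quadratic loss ⇒ the optimal estimator is the posterior mean.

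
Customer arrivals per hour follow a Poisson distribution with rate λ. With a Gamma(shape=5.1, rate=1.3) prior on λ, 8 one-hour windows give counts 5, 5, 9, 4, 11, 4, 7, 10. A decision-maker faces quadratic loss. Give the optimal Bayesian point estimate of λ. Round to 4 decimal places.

6.4624

Σ counts = 55. Posterior: Gamma(shape = 5.1+55 = 60.1, rate = 1.3+8 = 9.3).
Mode = (α−1)/β = 59.1/9.3 = 6.3548.
Mean = α/β = 60.1/9.3 = 6.4624.
Quadratic loss ⇒ the optimal estimator is the posterior mean.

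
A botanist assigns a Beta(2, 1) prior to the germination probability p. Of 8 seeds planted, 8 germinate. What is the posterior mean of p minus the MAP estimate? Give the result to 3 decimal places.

-0.091

Posterior: Beta(2+8, 1+0) = Beta(10, 1).
Since β = 1 ≤ 1 and α > 1, the Beta density is monotone increasing on [0,1]; the mode is at 1.
Mean = 10/(10+1) = 0.909.
Difference = 0.909 − 1.000 = -0.091.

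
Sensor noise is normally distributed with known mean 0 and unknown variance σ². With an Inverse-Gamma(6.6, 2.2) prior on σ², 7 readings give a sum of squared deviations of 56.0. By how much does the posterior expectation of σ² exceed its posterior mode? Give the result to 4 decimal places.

0.5980

Posterior: Inverse-Gamma(shape = 6.6+7/2 = 10.1, scale = 2.2+56.0/2 = 30.2).
Mode = β/(α+1) = 30.2/11.1 = 2.7207.
Mean = β/(α−1) = 30.2/9.1 = 3.3187.
Difference = 3.3187 − 2.7207 = 0.5980.
Right-skewed posterior ⇒ mode < mean.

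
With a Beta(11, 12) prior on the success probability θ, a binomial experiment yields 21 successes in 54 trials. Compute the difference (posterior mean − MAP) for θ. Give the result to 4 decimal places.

Posterior: Beta(11+21, 12+33) = Beta(32, 45).
Mode = (32−1)/(32+45−2) = 31/75 = 0.4133.
Mean = 32/(32+45) = 32/77 = 0.4156.
Difference = 0.4156 − 0.4133 = 0.0023.
The mean is pulled above the mode by the posterior's right skew.

0.0023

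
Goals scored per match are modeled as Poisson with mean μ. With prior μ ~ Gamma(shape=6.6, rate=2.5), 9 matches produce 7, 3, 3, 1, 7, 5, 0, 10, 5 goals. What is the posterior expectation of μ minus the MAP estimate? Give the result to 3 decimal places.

Σ counts = 41. Posterior: Gamma(shape = 6.6+41 = 47.6, rate = 2.5+9 = 11.5).
Mode = (α−1)/β = 46.6/11.5 = 4.052.
Mean = α/β = 47.6/11.5 = 4.139.
Difference = 4.139 − 4.052 = 0.087.

0.087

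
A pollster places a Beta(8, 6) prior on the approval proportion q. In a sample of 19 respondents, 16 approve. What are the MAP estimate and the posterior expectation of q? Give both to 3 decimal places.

MAP = 0.742; posterior mean = 0.727

Posterior: Beta(8+16, 6+3) = Beta(24, 9).
Mode = (24−1)/(24+9−2) = 23/31 = 0.742.
Mean = 24/(24+9) = 24/33 = 0.727.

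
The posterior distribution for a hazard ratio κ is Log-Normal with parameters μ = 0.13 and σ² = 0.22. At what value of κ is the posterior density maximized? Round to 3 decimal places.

0.914

Mode = exp(μ − σ²) = exp(-0.09) = 0.914.
Mean = exp(μ + σ²/2) = exp(0.240) = 1.271.
This is the posterior mode — the MAP estimate.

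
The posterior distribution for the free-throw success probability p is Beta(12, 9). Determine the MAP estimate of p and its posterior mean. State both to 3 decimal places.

Mode = (12−1)/(12+9−2) = 11/19 = 0.579.
Mean = 12/(12+9) = 12/21 = 0.571.

MAP: 0.579. Posterior mean: 0.571.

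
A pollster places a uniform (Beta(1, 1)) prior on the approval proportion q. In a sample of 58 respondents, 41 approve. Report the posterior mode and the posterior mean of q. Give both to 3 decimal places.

MAP: 0.707. Posterior mean: 0.700.

Posterior: Beta(1+41, 1+17) = Beta(42, 18).
Mode = (42−1)/(42+18−2) = 41/58 = 0.707.
Mean = 42/(42+18) = 42/60 = 0.700.
The mean is pulled below the mode by the posterior's left skew.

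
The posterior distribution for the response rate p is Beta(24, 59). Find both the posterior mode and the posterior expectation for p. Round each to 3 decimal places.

posterior mode = 0.284, posterior expectation = 0.289

Mode = (24−1)/(24+59−2) = 23/81 = 0.284.
Mean = 24/(24+59) = 24/83 = 0.289.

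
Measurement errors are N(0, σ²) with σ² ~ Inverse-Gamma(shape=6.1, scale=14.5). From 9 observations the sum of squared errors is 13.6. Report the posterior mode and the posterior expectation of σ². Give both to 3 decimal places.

σ²_MAP = 1.836, E[σ²|data] = 2.219

Posterior: Inverse-Gamma(shape = 6.1+9/2 = 10.6, scale = 14.5+13.6/2 = 21.3).
Mode = β/(α+1) = 21.3/11.6 = 1.836.
Mean = β/(α−1) = 21.3/9.6 = 2.219.
The mean is pulled above the mode by the posterior's right skew.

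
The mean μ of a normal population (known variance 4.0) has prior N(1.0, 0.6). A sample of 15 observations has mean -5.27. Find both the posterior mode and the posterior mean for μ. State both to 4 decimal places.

Posterior for μ is Normal. Precision-weighted mean: (1/0.6·1.0 + 15/4.0·-5.27) / (1/0.6 + 15/4.0) = -3.3408.
A Normal posterior is symmetric, so mode = mean.

μ_MAP = -3.3408, E[μ|data] = -3.3408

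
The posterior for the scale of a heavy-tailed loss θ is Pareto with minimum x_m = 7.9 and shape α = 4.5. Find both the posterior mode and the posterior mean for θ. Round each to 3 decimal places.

θ_MAP = 7.900, E[θ|data] = 10.157

The Pareto density is strictly decreasing on [x_m, ∞), so the mode is x_m = 7.900.
Mean = α·x_m/(α−1) = 4.5·7.9/3.5 = 10.157.
Right-skewed posterior ⇒ mode < mean.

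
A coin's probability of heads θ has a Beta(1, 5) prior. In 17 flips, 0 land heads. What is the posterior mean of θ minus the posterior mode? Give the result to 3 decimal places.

0.043

Posterior: Beta(1+0, 5+17) = Beta(1, 22).
Since α = 1 ≤ 1 and β > 1, the Beta density is monotone decreasing on [0,1]; the mode is at 0.
Mean = 1/(1+22) = 0.043.
Difference = 0.043 − 0.000 = 0.043.
Right-skewed posterior ⇒ mode < mean.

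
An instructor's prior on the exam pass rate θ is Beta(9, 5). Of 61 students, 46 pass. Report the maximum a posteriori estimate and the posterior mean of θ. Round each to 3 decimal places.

Posterior: Beta(9+46, 5+15) = Beta(55, 20).
Mode = (55−1)/(55+20−2) = 54/73 = 0.740.
Mean = 55/(55+20) = 55/75 = 0.733.
Mode > mean: the posterior has a left tail.

MAP = 0.740; posterior mean = 0.733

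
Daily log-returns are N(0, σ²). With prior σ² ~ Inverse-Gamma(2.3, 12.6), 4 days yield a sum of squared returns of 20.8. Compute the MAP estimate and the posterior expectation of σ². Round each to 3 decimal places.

σ²_MAP = 4.340, E[σ²|data] = 6.970

Posterior: Inverse-Gamma(shape = 2.3+4/2 = 4.3, scale = 12.6+20.8/2 = 23.0).
Mode = β/(α+1) = 23.0/5.3 = 4.340.
Mean = β/(α−1) = 23.0/3.3 = 6.970.
Mean > mode: the posterior has a right tail.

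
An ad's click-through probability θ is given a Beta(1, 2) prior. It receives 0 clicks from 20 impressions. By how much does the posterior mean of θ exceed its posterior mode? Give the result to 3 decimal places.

0.043

Posterior: Beta(1+0, 2+20) = Beta(1, 22).
Since α = 1 ≤ 1 and β > 1, the Beta density is monotone decreasing on [0,1]; the mode is at 0.
Mean = 1/(1+22) = 0.043.
Difference = 0.043 − 0.000 = 0.043.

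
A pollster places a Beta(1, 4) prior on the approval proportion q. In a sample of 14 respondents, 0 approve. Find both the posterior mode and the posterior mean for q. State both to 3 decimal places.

posterior mode = 0.000, posterior mean = 0.053

Posterior: Beta(1+0, 4+14) = Beta(1, 18).
Since α = 1 ≤ 1 and β > 1, the Beta density is monotone decreasing on [0,1]; the mode is at 0.
Mean = 1/(1+18) = 0.053.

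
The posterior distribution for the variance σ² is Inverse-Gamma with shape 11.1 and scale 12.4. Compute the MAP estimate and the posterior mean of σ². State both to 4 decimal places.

Mode = β/(α+1) = 12.4/12.1 = 1.0248.
Mean = β/(α−1) = 12.4/10.1 = 1.2277.

MAP = 1.0248; posterior mean = 1.2277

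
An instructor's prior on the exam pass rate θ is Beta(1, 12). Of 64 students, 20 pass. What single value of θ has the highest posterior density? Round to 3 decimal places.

Posterior: Beta(1+20, 12+44) = Beta(21, 56).
Mode = (21−1)/(21+56−2) = 20/75 = 0.267.
Mean = 21/(21+56) = 21/77 = 0.273.
This is the posterior mode — the MAP estimate.

0.267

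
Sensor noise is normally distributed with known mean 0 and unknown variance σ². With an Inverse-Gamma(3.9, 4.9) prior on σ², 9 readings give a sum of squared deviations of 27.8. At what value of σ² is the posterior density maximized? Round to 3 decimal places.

Posterior: Inverse-Gamma(shape = 3.9+9/2 = 8.4, scale = 4.9+27.8/2 = 18.8).
Mode = β/(α+1) = 18.8/9.4 = 2.000.
Mean = β/(α−1) = 18.8/7.4 = 2.541.
This is the posterior mode — the MAP estimate.

2.000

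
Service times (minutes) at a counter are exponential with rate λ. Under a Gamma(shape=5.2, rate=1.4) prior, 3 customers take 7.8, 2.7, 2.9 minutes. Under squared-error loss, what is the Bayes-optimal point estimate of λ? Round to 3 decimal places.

Σ times = 13.4. Posterior: Gamma(shape = 5.2+3 = 8.2, rate = 1.4+13.4 = 14.8).
Mode = (α−1)/β = 7.2/14.8 = 0.486.
Mean = α/β = 8.2/14.8 = 0.554.
Squared-error loss ⇒ the optimal estimator is the posterior mean.

0.554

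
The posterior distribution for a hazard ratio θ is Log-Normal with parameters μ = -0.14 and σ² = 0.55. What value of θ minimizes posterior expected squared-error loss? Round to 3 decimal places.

1.145

Mode = exp(μ − σ²) = exp(-0.69) = 0.502.
Mean = exp(μ + σ²/2) = exp(0.135) = 1.145.
Squared-error loss ⇒ the optimal estimator is the posterior mean.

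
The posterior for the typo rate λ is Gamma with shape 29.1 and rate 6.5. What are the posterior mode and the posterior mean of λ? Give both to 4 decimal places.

MAP = 4.3231, posterior mean = 4.4769

Mode = (α−1)/β = 28.1/6.5 = 4.3231.
Mean = α/β = 29.1/6.5 = 4.4769.
Mean > mode: the posterior has a right tail.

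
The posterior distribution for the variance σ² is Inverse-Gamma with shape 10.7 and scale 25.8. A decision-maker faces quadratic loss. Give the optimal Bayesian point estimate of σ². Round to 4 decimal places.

2.6598

Mode = β/(α+1) = 25.8/11.7 = 2.2051.
Mean = β/(α−1) = 25.8/9.7 = 2.6598.
Quadratic loss ⇒ the optimal estimator is the posterior mean.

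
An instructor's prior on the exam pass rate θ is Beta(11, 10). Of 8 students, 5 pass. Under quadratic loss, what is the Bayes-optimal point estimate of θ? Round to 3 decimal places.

Posterior: Beta(11+5, 10+3) = Beta(16, 13).
Mode = (16−1)/(16+13−2) = 15/27 = 0.556.
Mean = 16/(16+13) = 16/29 = 0.552.
Quadratic loss ⇒ the optimal estimator is the posterior mean.

0.552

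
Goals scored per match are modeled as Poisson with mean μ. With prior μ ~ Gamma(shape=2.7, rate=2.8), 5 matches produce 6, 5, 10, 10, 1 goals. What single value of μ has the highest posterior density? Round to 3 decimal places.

Σ counts = 32. Posterior: Gamma(shape = 2.7+32 = 34.7, rate = 2.8+5 = 7.8).
Mode = (α−1)/β = 33.7/7.8 = 4.321.
Mean = α/β = 34.7/7.8 = 4.449.
This is the posterior mode — the MAP estimate.

4.321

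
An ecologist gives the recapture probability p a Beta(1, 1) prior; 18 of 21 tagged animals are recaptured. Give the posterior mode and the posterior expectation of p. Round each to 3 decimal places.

Posterior: Beta(1+18, 1+3) = Beta(19, 4).
Mode = (19−1)/(19+4−2) = 18/21 = 0.857.
With a flat prior the MAP equals the MLE, 18/21.
Mean = 19/(19+4) = 19/23 = 0.826.

MAP: 0.857. Posterior mean: 0.826.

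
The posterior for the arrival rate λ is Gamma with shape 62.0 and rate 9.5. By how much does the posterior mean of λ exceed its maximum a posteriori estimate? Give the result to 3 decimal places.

Mode = (α−1)/β = 61.0/9.5 = 6.421.
Mean = α/β = 62.0/9.5 = 6.526.
Difference = 6.526 − 6.421 = 0.105.
Right-skewed posterior ⇒ mode < mean.

0.105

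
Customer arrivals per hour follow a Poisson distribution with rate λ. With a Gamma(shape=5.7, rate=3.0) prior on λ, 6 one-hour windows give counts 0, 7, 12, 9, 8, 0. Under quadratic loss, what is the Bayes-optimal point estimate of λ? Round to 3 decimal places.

4.633

Σ counts = 36. Posterior: Gamma(shape = 5.7+36 = 41.7, rate = 3.0+6 = 9.0).
Mode = (α−1)/β = 40.7/9.0 = 4.522.
Mean = α/β = 41.7/9.0 = 4.633.
Quadratic loss ⇒ the optimal estimator is the posterior mean.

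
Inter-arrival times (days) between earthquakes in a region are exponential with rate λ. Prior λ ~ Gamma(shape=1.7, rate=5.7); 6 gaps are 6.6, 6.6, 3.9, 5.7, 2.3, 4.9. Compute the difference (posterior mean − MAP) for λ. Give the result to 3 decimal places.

0.028

Σ times = 30.0. Posterior: Gamma(shape = 1.7+6 = 7.7, rate = 5.7+30.0 = 35.7).
Mode = (α−1)/β = 6.7/35.7 = 0.188.
Mean = α/β = 7.7/35.7 = 0.216.
Difference = 0.216 − 0.188 = 0.028.
The posterior is right-skewed, so the mean exceeds the mode.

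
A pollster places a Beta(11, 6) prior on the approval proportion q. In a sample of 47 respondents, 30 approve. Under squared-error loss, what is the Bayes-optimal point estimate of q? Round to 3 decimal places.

Posterior: Beta(11+30, 6+17) = Beta(41, 23).
Mode = (41−1)/(41+23−2) = 40/62 = 0.645.
Mean = 41/(41+23) = 41/64 = 0.641.
Squared-error loss ⇒ the optimal estimator is the posterior mean.

0.641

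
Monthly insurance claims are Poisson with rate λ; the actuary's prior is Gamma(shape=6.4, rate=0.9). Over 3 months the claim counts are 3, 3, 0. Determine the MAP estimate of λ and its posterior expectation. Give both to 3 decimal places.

Σ counts = 6. Posterior: Gamma(shape = 6.4+6 = 12.4, rate = 0.9+3 = 3.9).
Mode = (α−1)/β = 11.4/3.9 = 2.923.
Mean = α/β = 12.4/3.9 = 3.179.

λ_MAP = 2.923, E[λ|data] = 3.179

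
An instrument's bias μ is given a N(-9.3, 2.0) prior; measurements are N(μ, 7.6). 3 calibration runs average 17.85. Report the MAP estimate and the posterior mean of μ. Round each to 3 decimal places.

Posterior for μ is Normal. Precision-weighted mean: (1/2.0·-9.3 + 3/7.6·17.85) / (1/2.0 + 3/7.6) = 2.678.
A Normal posterior is symmetric, so mode = mean.

MAP estimate = 2.678, posterior mean = 2.678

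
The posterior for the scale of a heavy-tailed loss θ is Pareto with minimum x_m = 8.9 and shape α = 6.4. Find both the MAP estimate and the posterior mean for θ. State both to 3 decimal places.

The Pareto density is strictly decreasing on [x_m, ∞), so the mode is x_m = 8.900.
Mean = α·x_m/(α−1) = 6.4·8.9/5.4 = 10.548.

MAP estimate = 8.900, posterior mean = 10.548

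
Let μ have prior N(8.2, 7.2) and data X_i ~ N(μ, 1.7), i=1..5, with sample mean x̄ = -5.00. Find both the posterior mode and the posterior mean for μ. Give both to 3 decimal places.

posterior mode = -4.405, posterior mean = -4.405

Posterior for μ is Normal. Precision-weighted mean: (1/7.2·8.2 + 5/1.7·-5.00) / (1/7.2 + 5/1.7) = -4.405.
A Normal posterior is symmetric, so mode = mean.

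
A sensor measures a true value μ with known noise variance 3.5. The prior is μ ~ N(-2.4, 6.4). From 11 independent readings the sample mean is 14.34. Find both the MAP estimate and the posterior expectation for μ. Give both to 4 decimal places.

Posterior for μ is Normal. Precision-weighted mean: (1/6.4·-2.4 + 11/3.5·14.34) / (1/6.4 + 11/3.5) = 13.5472.
A Normal posterior is symmetric, so mode = mean.

MAP = 13.5472; posterior mean = 13.5472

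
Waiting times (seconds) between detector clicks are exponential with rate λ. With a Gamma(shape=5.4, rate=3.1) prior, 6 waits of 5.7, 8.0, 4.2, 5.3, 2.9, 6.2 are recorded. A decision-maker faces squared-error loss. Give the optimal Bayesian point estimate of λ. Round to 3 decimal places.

0.322

Σ times = 32.3. Posterior: Gamma(shape = 5.4+6 = 11.4, rate = 3.1+32.3 = 35.4).
Mode = (α−1)/β = 10.4/35.4 = 0.294.
Mean = α/β = 11.4/35.4 = 0.322.
Squared-error loss ⇒ the optimal estimator is the posterior mean.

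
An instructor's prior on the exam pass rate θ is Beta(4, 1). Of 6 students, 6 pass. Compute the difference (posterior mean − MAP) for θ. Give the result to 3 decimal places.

Posterior: Beta(4+6, 1+0) = Beta(10, 1).
Since β = 1 ≤ 1 and α > 1, the Beta density is monotone increasing on [0,1]; the mode is at 1.
Mean = 10/(10+1) = 0.909.
Difference = 0.909 − 1.000 = -0.091.
Left-skewed posterior ⇒ mean < mode.

-0.091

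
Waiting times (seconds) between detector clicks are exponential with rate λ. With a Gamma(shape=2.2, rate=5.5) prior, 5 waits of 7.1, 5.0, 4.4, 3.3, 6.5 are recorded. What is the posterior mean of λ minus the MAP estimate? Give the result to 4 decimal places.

0.0314

Σ times = 26.3. Posterior: Gamma(shape = 2.2+5 = 7.2, rate = 5.5+26.3 = 31.8).
Mode = (α−1)/β = 6.2/31.8 = 0.1950.
Mean = α/β = 7.2/31.8 = 0.2264.
Difference = 0.2264 − 0.1950 = 0.0314.
Right-skewed posterior ⇒ mode < mean.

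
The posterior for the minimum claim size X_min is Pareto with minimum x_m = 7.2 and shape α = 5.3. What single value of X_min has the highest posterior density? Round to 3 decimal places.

7.200

The Pareto density is strictly decreasing on [x_m, ∞), so the mode is x_m = 7.200.
Mean = α·x_m/(α−1) = 5.3·7.2/4.3 = 8.874.
This is the posterior mode — the MAP estimate.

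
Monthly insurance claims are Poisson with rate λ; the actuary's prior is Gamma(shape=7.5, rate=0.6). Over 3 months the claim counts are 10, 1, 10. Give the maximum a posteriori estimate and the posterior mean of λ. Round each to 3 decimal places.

MAP = 7.639; posterior mean = 7.917

Σ counts = 21. Posterior: Gamma(shape = 7.5+21 = 28.5, rate = 0.6+3 = 3.6).
Mode = (α−1)/β = 27.5/3.6 = 7.639.
Mean = α/β = 28.5/3.6 = 7.917.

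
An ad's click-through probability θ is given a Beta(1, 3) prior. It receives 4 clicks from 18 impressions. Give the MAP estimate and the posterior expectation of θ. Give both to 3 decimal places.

Posterior: Beta(1+4, 3+14) = Beta(5, 17).
Mode = (5−1)/(5+17−2) = 4/20 = 0.200.
Mean = 5/(5+17) = 5/22 = 0.227.
Mean > mode: the posterior has a right tail.

θ_MAP = 0.200, E[θ|data] = 0.227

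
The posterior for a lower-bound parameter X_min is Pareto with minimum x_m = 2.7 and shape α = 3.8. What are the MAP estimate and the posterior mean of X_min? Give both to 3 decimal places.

MAP: 2.700. Posterior mean: 3.664.

The Pareto density is strictly decreasing on [x_m, ∞), so the mode is x_m = 2.700.
Mean = α·x_m/(α−1) = 3.8·2.7/2.8 = 3.664.
The mean is pulled above the mode by the posterior's right skew.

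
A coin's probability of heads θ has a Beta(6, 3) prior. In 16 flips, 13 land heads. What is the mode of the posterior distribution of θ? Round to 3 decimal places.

0.783

Posterior: Beta(6+13, 3+3) = Beta(19, 6).
Mode = (19−1)/(19+6−2) = 18/23 = 0.783.
Mean = 19/(19+6) = 19/25 = 0.760.
This is the posterior mode — the MAP estimate.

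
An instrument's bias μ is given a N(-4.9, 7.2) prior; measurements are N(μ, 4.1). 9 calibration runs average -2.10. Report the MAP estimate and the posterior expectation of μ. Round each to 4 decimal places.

Posterior for μ is Normal. Precision-weighted mean: (1/7.2·-4.9 + 9/4.1·-2.10) / (1/7.2 + 9/4.1) = -2.2666.
A Normal posterior is symmetric, so mode = mean.

MAP = -2.2666, posterior mean = -2.2666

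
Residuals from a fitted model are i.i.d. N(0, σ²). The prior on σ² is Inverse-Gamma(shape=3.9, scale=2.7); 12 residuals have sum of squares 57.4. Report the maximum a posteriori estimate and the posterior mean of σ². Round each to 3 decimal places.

MAP = 2.881; posterior mean = 3.528

Posterior: Inverse-Gamma(shape = 3.9+12/2 = 9.9, scale = 2.7+57.4/2 = 31.4).
Mode = β/(α+1) = 31.4/10.9 = 2.881.
Mean = β/(α−1) = 31.4/8.9 = 3.528.
Mean > mode: the posterior has a right tail.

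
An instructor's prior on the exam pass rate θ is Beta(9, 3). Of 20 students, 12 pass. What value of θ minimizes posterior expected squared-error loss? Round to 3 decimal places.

0.656

Posterior: Beta(9+12, 3+8) = Beta(21, 11).
Mode = (21−1)/(21+11−2) = 20/30 = 0.667.
Mean = 21/(21+11) = 21/32 = 0.656.
Squared-error loss ⇒ the optimal estimator is the posterior mean.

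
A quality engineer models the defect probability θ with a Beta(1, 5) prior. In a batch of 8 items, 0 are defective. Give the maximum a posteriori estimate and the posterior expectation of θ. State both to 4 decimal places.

Posterior: Beta(1+0, 5+8) = Beta(1, 13).
Since α = 1 ≤ 1 and β > 1, the Beta density is monotone decreasing on [0,1]; the mode is at 0.
Mean = 1/(1+13) = 0.0714.

MAP = 0.0000; posterior mean = 0.0714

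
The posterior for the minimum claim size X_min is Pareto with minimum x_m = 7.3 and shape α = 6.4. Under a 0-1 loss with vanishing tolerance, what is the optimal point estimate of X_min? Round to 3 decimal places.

The Pareto density is strictly decreasing on [x_m, ∞), so the mode is x_m = 7.300.
Mean = α·x_m/(α−1) = 6.4·7.3/5.4 = 8.652.
This is the posterior mode — the MAP estimate.

7.300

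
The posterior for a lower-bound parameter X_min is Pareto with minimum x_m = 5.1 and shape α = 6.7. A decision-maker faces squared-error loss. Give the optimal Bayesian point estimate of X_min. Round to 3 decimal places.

The Pareto density is strictly decreasing on [x_m, ∞), so the mode is x_m = 5.100.
Mean = α·x_m/(α−1) = 6.7·5.1/5.7 = 5.995.
Squared-error loss ⇒ the optimal estimator is the posterior mean.

5.995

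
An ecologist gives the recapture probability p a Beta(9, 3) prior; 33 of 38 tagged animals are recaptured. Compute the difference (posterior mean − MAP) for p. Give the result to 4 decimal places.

-0.0142

Posterior: Beta(9+33, 3+5) = Beta(42, 8).
Mode = (42−1)/(42+8−2) = 41/48 = 0.8542.
Mean = 42/(42+8) = 42/50 = 0.8400.
Difference = 0.8400 − 0.8542 = -0.0142.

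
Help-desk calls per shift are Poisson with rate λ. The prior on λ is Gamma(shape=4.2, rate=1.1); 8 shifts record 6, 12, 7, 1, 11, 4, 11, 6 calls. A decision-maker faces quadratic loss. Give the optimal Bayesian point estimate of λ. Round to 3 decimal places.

Σ counts = 58. Posterior: Gamma(shape = 4.2+58 = 62.2, rate = 1.1+8 = 9.1).
Mode = (α−1)/β = 61.2/9.1 = 6.725.
Mean = α/β = 62.2/9.1 = 6.835.
Quadratic loss ⇒ the optimal estimator is the posterior mean.

6.835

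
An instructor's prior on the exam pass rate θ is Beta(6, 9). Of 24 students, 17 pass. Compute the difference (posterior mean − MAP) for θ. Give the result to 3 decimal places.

-0.005

Posterior: Beta(6+17, 9+7) = Beta(23, 16).
Mode = (23−1)/(23+16−2) = 22/37 = 0.595.
Mean = 23/(23+16) = 23/39 = 0.590.
Difference = 0.590 − 0.595 = -0.005.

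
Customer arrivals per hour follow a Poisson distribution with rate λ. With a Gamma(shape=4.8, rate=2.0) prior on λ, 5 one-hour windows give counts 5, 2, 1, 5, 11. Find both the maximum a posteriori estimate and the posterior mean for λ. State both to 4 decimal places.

MAP: 3.9714. Posterior mean: 4.1143.

Σ counts = 24. Posterior: Gamma(shape = 4.8+24 = 28.8, rate = 2.0+5 = 7.0).
Mode = (α−1)/β = 27.8/7.0 = 3.9714.
Mean = α/β = 28.8/7.0 = 4.1143.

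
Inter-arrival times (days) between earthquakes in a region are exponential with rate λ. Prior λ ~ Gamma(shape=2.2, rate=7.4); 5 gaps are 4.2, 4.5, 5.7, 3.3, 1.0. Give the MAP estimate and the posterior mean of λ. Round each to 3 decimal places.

MAP = 0.238; posterior mean = 0.276

Σ times = 18.7. Posterior: Gamma(shape = 2.2+5 = 7.2, rate = 7.4+18.7 = 26.1).
Mode = (α−1)/β = 6.2/26.1 = 0.238.
Mean = α/β = 7.2/26.1 = 0.276.
The posterior is right-skewed, so the mean exceeds the mode.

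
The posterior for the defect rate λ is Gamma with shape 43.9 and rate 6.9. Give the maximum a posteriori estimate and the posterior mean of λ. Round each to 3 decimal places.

Mode = (α−1)/β = 42.9/6.9 = 6.217.
Mean = α/β = 43.9/6.9 = 6.362.

maximum a posteriori estimate = 6.217, posterior mean = 6.362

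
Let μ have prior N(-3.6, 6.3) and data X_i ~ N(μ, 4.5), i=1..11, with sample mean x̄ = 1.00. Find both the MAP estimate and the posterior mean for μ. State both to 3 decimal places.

Posterior for μ is Normal. Precision-weighted mean: (1/6.3·-3.6 + 11/4.5·1.00) / (1/6.3 + 11/4.5) = 0.720.
A Normal posterior is symmetric, so mode = mean.

MAP: 0.720. Posterior mean: 0.720.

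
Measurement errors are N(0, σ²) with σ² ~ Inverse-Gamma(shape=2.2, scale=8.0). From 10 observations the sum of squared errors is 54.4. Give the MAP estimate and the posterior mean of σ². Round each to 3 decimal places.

MAP: 4.293. Posterior mean: 5.677.

Posterior: Inverse-Gamma(shape = 2.2+10/2 = 7.2, scale = 8.0+54.4/2 = 35.2).
Mode = β/(α+1) = 35.2/8.2 = 4.293.
Mean = β/(α−1) = 35.2/6.2 = 5.677.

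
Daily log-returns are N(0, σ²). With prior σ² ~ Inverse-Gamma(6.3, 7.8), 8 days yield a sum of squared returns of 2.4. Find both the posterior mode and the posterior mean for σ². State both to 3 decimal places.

Posterior: Inverse-Gamma(shape = 6.3+8/2 = 10.3, scale = 7.8+2.4/2 = 9.0).
Mode = β/(α+1) = 9.0/11.3 = 0.796.
Mean = β/(α−1) = 9.0/9.3 = 0.968.
The posterior is right-skewed, so the mean exceeds the mode.

MAP: 0.796. Posterior mean: 0.968.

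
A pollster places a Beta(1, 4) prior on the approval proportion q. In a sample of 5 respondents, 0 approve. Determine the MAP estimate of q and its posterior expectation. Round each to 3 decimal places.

Posterior: Beta(1+0, 4+5) = Beta(1, 9).
Since α = 1 ≤ 1 and β > 1, the Beta density is monotone decreasing on [0,1]; the mode is at 0.
Mean = 1/(1+9) = 0.100.

MAP = 0.000; posterior mean = 0.100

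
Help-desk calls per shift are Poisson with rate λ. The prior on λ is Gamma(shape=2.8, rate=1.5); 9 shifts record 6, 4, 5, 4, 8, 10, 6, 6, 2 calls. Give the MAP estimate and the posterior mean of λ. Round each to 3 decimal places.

Σ counts = 51. Posterior: Gamma(shape = 2.8+51 = 53.8, rate = 1.5+9 = 10.5).
Mode = (α−1)/β = 52.8/10.5 = 5.029.
Mean = α/β = 53.8/10.5 = 5.124.

MAP = 5.029; posterior mean = 5.124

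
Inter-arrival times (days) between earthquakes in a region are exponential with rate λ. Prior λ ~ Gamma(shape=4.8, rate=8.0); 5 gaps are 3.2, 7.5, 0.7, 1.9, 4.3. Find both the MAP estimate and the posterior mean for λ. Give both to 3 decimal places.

MAP: 0.344. Posterior mean: 0.383.

Σ times = 17.6. Posterior: Gamma(shape = 4.8+5 = 9.8, rate = 8.0+17.6 = 25.6).
Mode = (α−1)/β = 8.8/25.6 = 0.344.
Mean = α/β = 9.8/25.6 = 0.383.
Right-skewed posterior ⇒ mode < mean.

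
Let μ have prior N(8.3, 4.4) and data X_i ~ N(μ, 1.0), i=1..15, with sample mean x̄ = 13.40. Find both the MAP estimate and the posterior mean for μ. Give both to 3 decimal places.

Posterior for μ is Normal. Precision-weighted mean: (1/4.4·8.3 + 15/1.0·13.40) / (1/4.4 + 15/1.0) = 13.324.
A Normal posterior is symmetric, so mode = mean.

MAP = 13.324, posterior mean = 13.324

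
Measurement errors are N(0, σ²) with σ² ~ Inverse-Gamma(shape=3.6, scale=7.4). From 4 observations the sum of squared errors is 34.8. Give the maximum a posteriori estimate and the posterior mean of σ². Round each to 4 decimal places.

Posterior: Inverse-Gamma(shape = 3.6+4/2 = 5.6, scale = 7.4+34.8/2 = 24.8).
Mode = β/(α+1) = 24.8/6.6 = 3.7576.
Mean = β/(α−1) = 24.8/4.6 = 5.3913.

σ²_MAP = 3.7576, E[σ²|data] = 5.3913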